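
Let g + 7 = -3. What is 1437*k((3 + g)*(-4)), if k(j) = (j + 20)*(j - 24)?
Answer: 275904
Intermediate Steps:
g = -10 (g = -7 - 3 = -10)
k(j) = (-24 + j)*(20 + j) (k(j) = (20 + j)*(-24 + j) = (-24 + j)*(20 + j))
1437*k((3 + g)*(-4)) = 1437*(-480 + ((3 - 10)*(-4))² - 4*(3 - 10)*(-4)) = 1437*(-480 + (-7*(-4))² - (-28)*(-4)) = 1437*(-480 + 28² - 4*28) = 1437*(-480 + 784 - 112) = 1437*192 = 275904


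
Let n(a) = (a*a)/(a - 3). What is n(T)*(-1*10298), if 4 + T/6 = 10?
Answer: -4448736/11 ≈ -4.0443e+5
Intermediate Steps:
T = 36 (T = -24 + 6*10 = -24 + 60 = 36)
n(a) = a²/(-3 + a)
n(T)*(-1*10298) = (36²/(-3 + 36))*(-1*10298) = (1296/33)*(-10298) = (1296*(1/33))*(-10298) = (432/11)*(-10298) = -4448736/11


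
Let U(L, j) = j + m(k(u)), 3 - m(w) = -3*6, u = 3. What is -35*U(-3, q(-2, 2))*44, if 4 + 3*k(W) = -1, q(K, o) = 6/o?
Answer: -36960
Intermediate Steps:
k(W) = -5/3 (k(W) = -4/3 + (⅓)*(-1) = -4/3 - ⅓ = -5/3)
m(w) = 21 (m(w) = 3 - (-3)*6 = 3 - 1*(-18) = 3 + 18 = 21)
U(L, j) = 21 + j (U(L, j) = j + 21 = 21 + j)
-35*U(-3, q(-2, 2))*44 = -35*(21 + 6/2)*44 = -35*(21 + 6*(½))*44 = -35*(21 + 3)*44 = -35*24*44 = -840*44 = -36960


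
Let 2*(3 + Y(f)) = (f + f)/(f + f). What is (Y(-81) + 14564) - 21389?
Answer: -13655/2 ≈ -6827.5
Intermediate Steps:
Y(f) = -5/2 (Y(f) = -3 + ((f + f)/(f + f))/2 = -3 + ((2*f)/((2*f)))/2 = -3 + ((2*f)*(1/(2*f)))/2 = -3 + (1/2)*1 = -3 + 1/2 = -5/2)
(Y(-81) + 14564) - 21389 = (-5/2 + 14564) - 21389 = 29123/2 - 21389 = -13655/2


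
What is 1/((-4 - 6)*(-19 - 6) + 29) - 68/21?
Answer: -6317/1953 ≈ -3.2345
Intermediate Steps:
1/((-4 - 6)*(-19 - 6) + 29) - 68/21 = 1/(-10*(-25) + 29) - 68/21 = 1/(250 + 29) - 17*4/21 = 1/279 - 68/21 = -6317/1953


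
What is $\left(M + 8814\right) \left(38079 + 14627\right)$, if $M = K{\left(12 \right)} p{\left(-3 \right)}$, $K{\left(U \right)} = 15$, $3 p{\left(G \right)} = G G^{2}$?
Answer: $457435374$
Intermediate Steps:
$p{\left(G \right)} = \frac{G^{3}}{3}$ ($p{\left(G \right)} = \frac{G G^{2}}{3} = \frac{G^{3}}{3}$)
$M = -135$ ($M = 15 \frac{\left(-3\right)^{3}}{3} = 15 \cdot \frac{1}{3} \left(-27\right) = 15 \left(-9\right) = -135$)
$\left(M + 8814\right) \left(38079 + 14627\right) = \left(-135 + 8814\right) \left(38079 + 14627\right) = 8679 \cdot 52706 = 457435374$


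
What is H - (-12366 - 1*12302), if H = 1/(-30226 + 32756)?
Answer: 62410041/2530 ≈ 24668.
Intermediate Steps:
H = 1/2530 ≈ 0.00039526
H - (-12366 - 1*12302) = 1/2530 - (-12366 - 1*12302) = 1/2530 - (-12366 - 12302) = 1/2530 - 1*(-24668) = 1/2530 + 24668 = 62410041/2530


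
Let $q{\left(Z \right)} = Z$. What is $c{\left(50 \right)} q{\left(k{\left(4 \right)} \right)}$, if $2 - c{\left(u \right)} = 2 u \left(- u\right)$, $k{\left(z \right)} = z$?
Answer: $20008$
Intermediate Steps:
$c{\left(u \right)} = 2 + 2 u^{2}$ ($c{\left(u \right)} = 2 - 2 u \left(- u\right) = 2 - - 2 u^{2} = 2 + 2 u^{2}$)
$c{\left(50 \right)} q{\left(k{\left(4 \right)} \right)} = \left(2 + 2 \cdot 50^{2}\right) 4 = \left(2 + 2 \cdot 2500\right) 4 = \left(2 + 5000\right) 4 = 5002 \cdot 4 = 20008$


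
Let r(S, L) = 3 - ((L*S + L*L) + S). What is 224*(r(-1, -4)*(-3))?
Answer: 10752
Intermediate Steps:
r(S, L) = 3 - S - L**2 - L*S (r(S, L) = 3 - ((L*S + L**2) + S) = 3 - ((L**2 + L*S) + S) = 3 - (S + L**2 + L*S) = 3 + (-S - L**2 - L*S) = 3 - S - L**2 - L*S)
224*(r(-1, -4)*(-3)) = 224*((3 - 1*(-1) - 1*(-4)**2 - 1*(-4)*(-1))*(-3)) = 224*((3 + 1 - 1*16 - 4)*(-3)) = 224*((3 + 1 - 16 - 4)*(-3)) = 224*(-16*(-3)) = 224*48 = 10752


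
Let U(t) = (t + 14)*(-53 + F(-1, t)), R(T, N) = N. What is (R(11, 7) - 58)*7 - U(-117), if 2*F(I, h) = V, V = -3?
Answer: -11941/2 ≈ -5970.5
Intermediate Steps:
F(I, h) = -3/2 (F(I, h) = (½)*(-3) = -3/2)
U(t) = -763 - 109*t/2 (U(t) = (t + 14)*(-53 - 3/2) = (14 + t)*(-109/2) = -763 - 109*t/2)
(R(11, 7) - 58)*7 - U(-117) = (7 - 58)*7 - (-763 - 109/2*(-117)) = -51*7 - (-763 + 12753/2) = -357 - 1*11227/2 = -357 - 11227/2 = -11941/2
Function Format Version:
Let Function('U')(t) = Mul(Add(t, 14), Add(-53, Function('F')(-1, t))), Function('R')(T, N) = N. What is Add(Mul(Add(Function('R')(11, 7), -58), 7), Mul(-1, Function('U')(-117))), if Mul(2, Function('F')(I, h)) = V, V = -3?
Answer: Rational(-11941, 2) ≈ -5970.5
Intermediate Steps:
Function('F')(I, h) = Rational(-3, 2) (Function('F')(I, h) = Mul(Rational(1, 2), -3) = Rational(-3, 2))
Function('U')(t) = Add(-763, Mul(Rational(-109, 2), t)) (Function('U')(t) = Mul(Add(t, 14), Add(-53, Rational(-3, 2))) = Mul(Add(14, t), Rational(-109, 2)) = Add(-763, Mul(Rational(-109, 2), t)))
Add(Mul(Add(Function('R')(11, 7), -58), 7), Mul(-1, Function('U')(-117))) = Add(Mul(Add(7, -58), 7), Mul(-1, Add(-763, Mul(Rational(-109, 2), -117)))) = Add(Mul(-51, 7), Mul(-1, Add(-763, Rational(12753, 2)))) = Add(-357, Mul(-1, Rational(11227, 2))) = Add(-357, Rational(-11227, 2)) = Rational(-11941, 2)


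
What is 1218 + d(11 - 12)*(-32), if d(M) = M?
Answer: 1250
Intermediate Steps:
1218 + d(11 - 12)*(-32) = 1218 + (11 - 12)*(-32) = 1218 - 1*(-32) = 1218 + 32 = 1250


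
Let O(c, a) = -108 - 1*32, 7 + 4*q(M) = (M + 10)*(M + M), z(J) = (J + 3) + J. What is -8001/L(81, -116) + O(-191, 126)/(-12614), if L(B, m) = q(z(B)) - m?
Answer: -28253534/52444507 ≈ -0.53873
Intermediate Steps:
z(J) = 3 + 2*J (z(J) = (3 + J) + J = 3 + 2*J)
q(M) = -7/4 + M*(10 + M)/2 (q(M) = -7/4 + ((M + 10)*(M + M))/4 = -7/4 + ((10 + M)*(2*M))/4 = -7/4 + (2*M*(10 + M))/4 = -7/4 + M*(10 + M)/2)
O(c, a) = -140 (O(c, a) = -108 - 32 = -140)
L(B, m) = 53/4 + (3 + 2*B)**2/2 - m + 10*B (L(B, m) = (-7/4 + (3 + 2*B)**2/2 + 5*(3 + 2*B)) - m = (-7/4 + (3 + 2*B)**2/2 + (15 + 10*B)) - m = (53/4 + (3 + 2*B)**2/2 + 10*B) - m = 53/4 + (3 + 2*B)**2/2 - m + 10*B)
-8001/L(81, -116) + O(-191, 126)/(-12614) = -8001/(71/4 - 1*(-116) + 2*81**2 + 16*81) - 140/(-12614) = -8001/(71/4 + 116 + 2*6561 + 1296) - 140*(-1/12614) = -8001/(71/4 + 116 + 13122 + 1296) + 10/901 = -8001/58207/4 + 10/901 = -8001*4/58207 + 10/901 = -32004/58207 + 10/901 = -28253534/52444507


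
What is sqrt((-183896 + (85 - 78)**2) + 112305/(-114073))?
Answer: 16*I*sqrt(9345114656863)/114073 ≈ 428.77*I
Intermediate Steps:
sqrt((-183896 + (85 - 78)**2) + 112305/(-114073)) = sqrt((-183896 + 7**2) + 112305*(-1/114073)) = sqrt((-183896 + 49) - 112305/114073) = sqrt(-183847 - 112305/114073) = sqrt(-20972091136/114073) = 16*I*sqrt(9345114656863)/114073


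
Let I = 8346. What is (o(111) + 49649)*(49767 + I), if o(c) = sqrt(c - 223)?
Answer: 2885252337 + 232452*I*sqrt(7) ≈ 2.8853e+9 + 6.1501e+5*I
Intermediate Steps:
o(c) = sqrt(-223 + c)
(o(111) + 49649)*(49767 + I) = (sqrt(-223 + 111) + 49649)*(49767 + 8346) = (sqrt(-112) + 49649)*58113 = (4*I*sqrt(7) + 49649)*58113 = (49649 + 4*I*sqrt(7))*58113 = 2885252337 + 232452*I*sqrt(7)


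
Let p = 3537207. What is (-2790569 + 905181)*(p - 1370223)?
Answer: -4085605629792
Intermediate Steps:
(-2790569 + 905181)*(p - 1370223) = (-2790569 + 905181)*(3537207 - 1370223) = -1885388*2166984 = -4085605629792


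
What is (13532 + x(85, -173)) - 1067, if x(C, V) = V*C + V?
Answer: -2413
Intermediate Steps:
x(C, V) = V + C*V (x(C, V) = C*V + V = V + C*V)
(13532 + x(85, -173)) - 1067 = (13532 - 173*(1 + 85)) - 1067 = (13532 - 173*86) - 1067 = (13532 - 14878) - 1067 = -1346 - 1067 = -2413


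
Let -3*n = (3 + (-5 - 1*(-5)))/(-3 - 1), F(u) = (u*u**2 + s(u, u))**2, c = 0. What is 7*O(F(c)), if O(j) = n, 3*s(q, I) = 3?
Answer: 7/4 ≈ 1.7500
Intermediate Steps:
s(q, I) = 1 (s(q, I) = (1/3)*3 = 1)
F(u) = (1 + u**3)**2 (F(u) = (u*u**2 + 1)**2 = (u**3 + 1)**2 = (1 + u**3)**2)
n = 1/4 (n = -(3 + (-5 - 1*(-5)))/(3*(-3 - 1)) = -(3 + (-5 + 5))/(3*(-4)) = -(3 + 0)*(-1)/(3*4) = -(-1)/4 = -1/3*(-3/4) = 1/4 ≈ 0.25000)
O(j) = 1/4
7*O(F(c)) = 7*(1/4) = 7/4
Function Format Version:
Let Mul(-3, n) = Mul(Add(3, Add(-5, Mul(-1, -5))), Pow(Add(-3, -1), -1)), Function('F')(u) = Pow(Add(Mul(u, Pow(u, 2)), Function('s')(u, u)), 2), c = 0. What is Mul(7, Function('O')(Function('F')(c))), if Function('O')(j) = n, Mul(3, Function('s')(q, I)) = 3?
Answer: Rational(7, 4) ≈ 1.7500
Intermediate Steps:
Function('s')(q, I) = 1 (Function('s')(q, I) = Mul(Rational(1, 3), 3) = 1)
Function('F')(u) = Pow(Add(1, Pow(u, 3)), 2) (Function('F')(u) = Pow(Add(Mul(u, Pow(u, 2)), 1), 2) = Pow(Add(Pow(u, 3), 1), 2) = Pow(Add(1, Pow(u, 3)), 2))
n = Rational(1, 4) (n = Mul(Rational(-1, 3), Mul(Add(3, Add(-5, Mul(-1, -5))), Pow(Add(-3, -1), -1))) = Mul(Rational(-1, 3), Mul(Add(3, Add(-5, 5)), Pow(-4, -1))) = Mul(Rational(-1, 3), Mul(Add(3, 0), Rational(-1, 4))) = Mul(Rational(-1, 3), Mul(3, Rational(-1, 4))) = Mul(Rational(-1, 3), Rational(-3, 4)) = Rational(1, 4) ≈ 0.25000)
Function('O')(j) = Rational(1, 4)
Mul(7, Function('O')(Function('F')(c))) = Mul(7, Rational(1, 4)) = Rational(7, 4)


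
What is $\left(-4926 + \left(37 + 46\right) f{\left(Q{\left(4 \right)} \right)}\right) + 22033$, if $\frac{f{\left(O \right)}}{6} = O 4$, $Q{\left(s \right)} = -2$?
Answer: $13123$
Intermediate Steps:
$f{\left(O \right)} = 24 O$ ($f{\left(O \right)} = 6 O 4 = 6 \cdot 4 O = 24 O$)
$\left(-4926 + \left(37 + 46\right) f{\left(Q{\left(4 \right)} \right)}\right) + 22033 = \left(-4926 + \left(37 + 46\right) 24 \left(-2\right)\right) + 22033 = \left(-4926 + 83 \left(-48\right)\right) + 22033 = \left(-4926 - 3984\right) + 22033 = -8910 + 22033 = 13123$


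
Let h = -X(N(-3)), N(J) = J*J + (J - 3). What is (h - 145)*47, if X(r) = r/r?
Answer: -6862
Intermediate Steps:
N(J) = -3 + J + J² (N(J) = J² + (-3 + J) = -3 + J + J²)
X(r) = 1
h = -1 (h = -1*1 = -1)
(h - 145)*47 = (-1 - 145)*47 = -146*47 = -6862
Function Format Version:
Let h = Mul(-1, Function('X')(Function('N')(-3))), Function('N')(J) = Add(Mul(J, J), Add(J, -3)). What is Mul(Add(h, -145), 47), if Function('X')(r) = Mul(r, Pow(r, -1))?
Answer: -6862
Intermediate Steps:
Function('N')(J) = Add(-3, J, Pow(J, 2)) (Function('N')(J) = Add(Pow(J, 2), Add(-3, J)) = Add(-3, J, Pow(J, 2)))
Function('X')(r) = 1
h = -1 (h = Mul(-1, 1) = -1)
Mul(Add(h, -145), 47) = Mul(Add(-1, -145), 47) = Mul(-146, 47) = -6862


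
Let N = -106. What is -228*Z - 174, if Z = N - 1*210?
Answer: 71874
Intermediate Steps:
Z = -316 (Z = -106 - 1*210 = -106 - 210 = -316)
-228*Z - 174 = -228*(-316) - 174 = 72048 - 174 = 71874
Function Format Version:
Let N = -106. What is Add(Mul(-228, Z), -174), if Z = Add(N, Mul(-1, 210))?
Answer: 71874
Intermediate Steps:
Z = -316 (Z = Add(-106, Mul(-1, 210)) = Add(-106, -210) = -316)
Add(Mul(-228, Z), -174) = Add(Mul(-228, -316), -174) = Add(72048, -174) = 71874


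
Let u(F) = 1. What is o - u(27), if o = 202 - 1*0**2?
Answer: 201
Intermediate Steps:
o = 202 (o = 202 - 1*0 = 202 + 0 = 202)
o - u(27) = 202 - 1*1 = 202 - 1 = 201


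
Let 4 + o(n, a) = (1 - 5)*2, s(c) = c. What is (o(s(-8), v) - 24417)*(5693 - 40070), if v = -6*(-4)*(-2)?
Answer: 839795733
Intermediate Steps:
v = -48 (v = 24*(-2) = -48)
o(n, a) = -12 (o(n, a) = -4 + (1 - 5)*2 = -4 - 4*2 = -4 - 8 = -12)
(o(s(-8), v) - 24417)*(5693 - 40070) = (-12 - 24417)*(5693 - 40070) = -24429*(-34377) = 839795733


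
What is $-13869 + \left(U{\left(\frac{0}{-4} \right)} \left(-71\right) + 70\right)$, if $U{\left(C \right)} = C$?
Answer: $-13799$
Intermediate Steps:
$-13869 + \left(U{\left(\frac{0}{-4} \right)} \left(-71\right) + 70\right) = -13869 + \left(\frac{0}{-4} \left(-71\right) + 70\right) = -13869 + \left(0 \left(- \frac{1}{4}\right) \left(-71\right) + 70\right) = -13869 + \left(0 \left(-71\right) + 70\right) = -13869 + \left(0 + 70\right) = -13869 + 70 = -13799$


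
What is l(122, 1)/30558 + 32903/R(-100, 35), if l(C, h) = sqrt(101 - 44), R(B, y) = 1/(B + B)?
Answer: -6580600 + sqrt(57)/30558 ≈ -6.5806e+6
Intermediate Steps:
R(B, y) = 1/(2*B)
l(C, h) = sqrt(57)
l(122, 1)/30558 + 32903/R(-100, 35) = sqrt(57)/30558 + 32903/(((1/2)/(-100))) = sqrt(57)*(1/30558) + 32903/(((1/2)*(-1/100))) = sqrt(57)/30558 + 32903/(-1/200) = sqrt(57)/30558 + 32903*(-200) = sqrt(57)/30558 - 6580600 = -6580600 + sqrt(57)/30558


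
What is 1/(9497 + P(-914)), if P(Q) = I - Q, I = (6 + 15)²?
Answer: 1/10852 ≈ 9.2149e-5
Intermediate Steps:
I = 441 (I = 21² = 441)
P(Q) = 441 - Q
1/(9497 + P(-914)) = 1/(9497 + (441 - 1*(-914))) = 1/(9497 + (441 + 914)) = 1/(9497 + 1355) = 1/10852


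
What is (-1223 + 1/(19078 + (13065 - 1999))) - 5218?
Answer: -194157503/30144 ≈ -6441.0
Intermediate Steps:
(-1223 + 1/(19078 + (13065 - 1999))) - 5218 = (-1223 + 1/(19078 + 11066)) - 5218 = (-1223 + 1/30144) - 5218 = -36866111/30144 - 5218 = -194157503/30144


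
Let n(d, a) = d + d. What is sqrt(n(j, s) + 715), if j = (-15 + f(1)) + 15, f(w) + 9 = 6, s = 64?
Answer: sqrt(709) ≈ 26.627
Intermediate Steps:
f(w) = -3 (f(w) = -9 + 6 = -3)
j = -3 (j = (-15 - 3) + 15 = -18 + 15 = -3)
n(d, a) = 2*d
sqrt(n(j, s) + 715) = sqrt(2*(-3) + 715) = sqrt(-6 + 715) = sqrt(709)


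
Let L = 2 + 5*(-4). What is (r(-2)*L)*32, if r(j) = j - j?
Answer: 0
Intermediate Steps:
r(j) = 0
L = -18 (L = 2 - 20 = -18)
(r(-2)*L)*32 = (0*(-18))*32 = 0*32 = 0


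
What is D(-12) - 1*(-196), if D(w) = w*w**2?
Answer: -1532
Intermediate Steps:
D(w) = w**3
D(-12) - 1*(-196) = (-12)**3 - 1*(-196) = -1728 + 196 = -1532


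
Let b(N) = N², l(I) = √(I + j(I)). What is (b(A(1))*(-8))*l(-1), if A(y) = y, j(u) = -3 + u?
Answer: -8*I*√5 ≈ -17.889*I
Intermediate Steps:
l(I) = √(-3 + 2*I) (l(I) = √(I + (-3 + I)) = √(-3 + 2*I))
(b(A(1))*(-8))*l(-1) = (1²*(-8))*√(-3 + 2*(-1)) = (1*(-8))*√(-3 - 2) = -8*I*√5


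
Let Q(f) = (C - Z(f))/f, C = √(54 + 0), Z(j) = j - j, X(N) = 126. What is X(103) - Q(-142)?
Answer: 126 + 3*√6/142 ≈ 126.05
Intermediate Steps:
Z(j) = 0
C = 3*√6 (C = √54 = 3*√6 ≈ 7.3485)
Q(f) = 3*√6/f (Q(f) = (3*√6 - 1*0)/f = (3*√6 + 0)/f = (3*√6)/f = 3*√6/f)
X(103) - Q(-142) = 126 - 3*√6/(-142) = 126 - 3*√6*(-1)/142 = 126 - (-3)*√6/142 = 126 + 3*√6/142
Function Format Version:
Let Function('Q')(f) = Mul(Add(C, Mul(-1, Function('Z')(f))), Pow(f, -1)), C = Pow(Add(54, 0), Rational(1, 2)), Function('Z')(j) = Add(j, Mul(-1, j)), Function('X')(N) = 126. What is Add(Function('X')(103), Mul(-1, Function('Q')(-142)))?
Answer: Add(126, Mul(Rational(3, 142), Pow(6, Rational(1, 2)))) ≈ 126.05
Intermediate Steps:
Function('Z')(j) = 0
C = Mul(3, Pow(6, Rational(1, 2))) (C = Pow(54, Rational(1, 2)) = Mul(3, Pow(6, Rational(1, 2))) ≈ 7.3485)
Function('Q')(f) = Mul(3, Pow(6, Rational(1, 2)), Pow(f, -1)) (Function('Q')(f) = Mul(Add(Mul(3, Pow(6, Rational(1, 2))), Mul(-1, 0)), Pow(f, -1)) = Mul(Add(Mul(3, Pow(6, Rational(1, 2))), 0), Pow(f, -1)) = Mul(Mul(3, Pow(6, Rational(1, 2))), Pow(f, -1)) = Mul(3, Pow(6, Rational(1, 2)), Pow(f, -1)))
Add(Function('X')(103), Mul(-1, Function('Q')(-142))) = Add(126, Mul(-1, Mul(3, Pow(6, Rational(1, 2)), Pow(-142, -1)))) = Add(126, Mul(-1, Mul(3, Pow(6, Rational(1, 2)), Rational(-1, 142)))) = Add(126, Mul(-1, Mul(Rational(-3, 142), Pow(6, Rational(1, 2))))) = Add(126, Mul(Rational(3, 142), Pow(6, Rational(1, 2))))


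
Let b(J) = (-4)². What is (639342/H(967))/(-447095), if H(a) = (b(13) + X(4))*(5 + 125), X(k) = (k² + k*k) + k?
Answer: -29061/137380100 ≈ -0.00021154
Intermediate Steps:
X(k) = k + 2*k² (X(k) = (k² + k²) + k = 2*k² + k = k + 2*k²)
b(J) = 16
H(a) = 6760 (H(a) = (16 + 4*(1 + 2*4))*(5 + 125) = (16 + 4*(1 + 8))*130 = (16 + 4*9)*130 = (16 + 36)*130 = 52*130 = 6760)
(639342/H(967))/(-447095) = (639342/6760)/(-447095) = (639342*(1/6760))*(-1/447095) = (319671/3380)*(-1/447095) = -29061/137380100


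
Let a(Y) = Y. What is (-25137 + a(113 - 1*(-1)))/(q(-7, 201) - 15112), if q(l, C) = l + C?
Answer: 25023/14918 ≈ 1.6774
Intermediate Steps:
q(l, C) = C + l
(-25137 + a(113 - 1*(-1)))/(q(-7, 201) - 15112) = (-25137 + (113 - 1*(-1)))/((201 - 7) - 15112) = (-25137 + (113 + 1))/(194 - 15112) = (-25137 + 114)/(-14918) = -25023*(-1/14918) = 25023/14918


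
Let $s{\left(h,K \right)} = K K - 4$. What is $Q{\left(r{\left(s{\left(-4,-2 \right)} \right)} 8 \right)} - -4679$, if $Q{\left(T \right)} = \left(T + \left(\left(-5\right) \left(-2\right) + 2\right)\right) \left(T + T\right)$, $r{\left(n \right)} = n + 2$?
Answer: $5575$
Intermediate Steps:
$s{\left(h,K \right)} = -4 + K^{2}$ ($s{\left(h,K \right)} = K^{2} - 4 = -4 + K^{2}$)
$r{\left(n \right)} = 2 + n$
$Q{\left(T \right)} = 2 T \left(12 + T\right)$ ($Q{\left(T \right)} = \left(T + \left(10 + 2\right)\right) 2 T = \left(T + 12\right) 2 T = \left(12 + T\right) 2 T = 2 T \left(12 + T\right)$)
$Q{\left(r{\left(s{\left(-4,-2 \right)} \right)} 8 \right)} - -4679 = 2 \left(2 - \left(4 - \left(-2\right)^{2}\right)\right) 8 \left(12 + \left(2 - \left(4 - \left(-2\right)^{2}\right)\right) 8\right) - -4679 = 2 \left(2 + \left(-4 + 4\right)\right) 8 \left(12 + \left(2 + \left(-4 + 4\right)\right) 8\right) + 4679 = 2 \left(2 + 0\right) 8 \left(12 + \left(2 + 0\right) 8\right) + 4679 = 2 \cdot 2 \cdot 8 \left(12 + 2 \cdot 8\right) + 4679 = 2 \cdot 16 \left(12 + 16\right) + 4679 = 2 \cdot 16 \cdot 28 + 4679 = 896 + 4679 = 5575$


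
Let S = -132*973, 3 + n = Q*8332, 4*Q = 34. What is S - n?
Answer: -199255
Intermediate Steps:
Q = 17/2 (Q = (1/4)*34 = 17/2 ≈ 8.5000)
n = 70819 (n = -3 + (17/2)*8332 = -3 + 70822 = 70819)
S = -128436
S - n = -128436 - 1*70819 = -128436 - 70819 = -199255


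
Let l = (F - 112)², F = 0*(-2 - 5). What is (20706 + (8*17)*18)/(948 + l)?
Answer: 11577/6746 ≈ 1.7161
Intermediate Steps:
F = 0 (F = 0*(-7) = 0)
l = 12544 (l = (0 - 112)² = (-112)² = 12544)
(20706 + (8*17)*18)/(948 + l) = (20706 + (8*17)*18)/(948 + 12544) = (20706 + 136*18)/13492 = (20706 + 2448)*(1/13492) = 23154*(1/13492) = 11577/6746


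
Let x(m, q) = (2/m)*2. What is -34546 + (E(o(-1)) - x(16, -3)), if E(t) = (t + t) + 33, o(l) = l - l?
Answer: -138053/4 ≈ -34513.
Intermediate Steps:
x(m, q) = 4/m (x(m, q) = (2/m)*2 = 4/m)
o(l) = 0
E(t) = 33 + 2*t (E(t) = 2*t + 33 = 33 + 2*t)
-34546 + (E(o(-1)) - x(16, -3)) = -34546 + ((33 + 2*0) - 4/16) = -34546 + ((33 + 0) - 4/16) = -34546 + (33 - 1*1/4) = -34546 + (33 - 1/4) = -34546 + 131/4 = -138053/4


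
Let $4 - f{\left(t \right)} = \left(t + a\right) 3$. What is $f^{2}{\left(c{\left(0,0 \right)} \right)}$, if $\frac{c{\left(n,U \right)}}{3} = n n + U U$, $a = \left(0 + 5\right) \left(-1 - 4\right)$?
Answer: $6241$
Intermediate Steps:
$a = -25$ ($a = 5 \left(-5\right) = -25$)
$c{\left(n,U \right)} = 3 U^{2} + 3 n^{2}$ ($c{\left(n,U \right)} = 3 \left(n n + U U\right) = 3 \left(n^{2} + U^{2}\right) = 3 \left(U^{2} + n^{2}\right) = 3 U^{2} + 3 n^{2}$)
$f{\left(t \right)} = 79 - 3 t$ ($f{\left(t \right)} = 4 - \left(t - 25\right) 3 = 4 - \left(-25 + t\right) 3 = 4 - \left(-75 + 3 t\right) = 79 - 3 t$)
$f^{2}{\left(c{\left(0,0 \right)} \right)} = \left(79 - 3 \left(3 \cdot 0^{2} + 3 \cdot 0^{2}\right)\right)^{2} = \left(79 - 3 \left(3 \cdot 0 + 3 \cdot 0\right)\right)^{2} = \left(79 - 3 \left(0 + 0\right)\right)^{2} = \left(79 - 0\right)^{2} = \left(79 + 0\right)^{2} = 79^{2} = 6241$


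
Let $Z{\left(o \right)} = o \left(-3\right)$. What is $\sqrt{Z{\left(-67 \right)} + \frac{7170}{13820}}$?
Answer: $\frac{\sqrt{384885618}}{1382} \approx 14.196$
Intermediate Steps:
$Z{\left(o \right)} = - 3 o$
$\sqrt{Z{\left(-67 \right)} + \frac{7170}{13820}} = \sqrt{\left(-3\right) \left(-67\right) + \frac{7170}{13820}} = \sqrt{201 + 7170 \cdot \frac{1}{13820}} = \sqrt{201 + \frac{717}{1382}} = \sqrt{\frac{278499}{1382}} = \frac{\sqrt{384885618}}{1382}$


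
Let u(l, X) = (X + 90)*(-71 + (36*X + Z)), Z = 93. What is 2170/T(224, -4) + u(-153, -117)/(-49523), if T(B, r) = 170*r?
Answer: -18439331/3367564 ≈ -5.4756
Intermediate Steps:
u(l, X) = (22 + 36*X)*(90 + X) (u(l, X) = (X + 90)*(-71 + (36*X + 93)) = (90 + X)*(-71 + (93 + 36*X)) = (90 + X)*(22 + 36*X) = (22 + 36*X)*(90 + X))
2170/T(224, -4) + u(-153, -117)/(-49523) = 2170/((170*(-4))) + (1980 + 36*(-117)² + 3262*(-117))/(-49523) = 2170/(-680) + (1980 + 36*13689 - 381654)*(-1/49523) = 2170*(-1/680) + (1980 + 492804 - 381654)*(-1/49523) = -217/68 + 113130*(-1/49523) = -217/68 - 113130/49523 = -18439331/3367564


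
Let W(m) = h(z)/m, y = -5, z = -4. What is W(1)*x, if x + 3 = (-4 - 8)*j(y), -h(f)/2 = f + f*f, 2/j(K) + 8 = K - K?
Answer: 0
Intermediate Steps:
j(K) = -¼ (j(K) = 2/(-8 + (K - K)) = 2/(-8 + 0) = 2/(-8) = 2*(-⅛) = -¼)
h(f) = -2*f - 2*f² (h(f) = -2*(f + f*f) = -2*(f + f²) = -2*f - 2*f²)
x = 0 (x = -3 + (-4 - 8)*(-¼) = -3 - 12*(-¼) = -3 + 3 = 0)
W(m) = -24/m (W(m) = (-2*(-4)*(1 - 4))/m = (-2*(-4)*(-3))/m = -24/m)
W(1)*x = -24/1*0 = -24*1*0 = -24*0 = 0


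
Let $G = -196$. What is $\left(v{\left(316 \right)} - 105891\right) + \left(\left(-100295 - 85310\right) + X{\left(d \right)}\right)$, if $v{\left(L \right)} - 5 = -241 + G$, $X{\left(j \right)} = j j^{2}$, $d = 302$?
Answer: $27251680$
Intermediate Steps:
$X{\left(j \right)} = j^{3}$
$v{\left(L \right)} = -432$ ($v{\left(L \right)} = 5 - 437 = -432$)
$\left(v{\left(316 \right)} - 105891\right) + \left(\left(-100295 - 85310\right) + X{\left(d \right)}\right) = \left(-432 - 105891\right) + \left(\left(-100295 - 85310\right) + 302^{3}\right) = -106323 + \left(-185605 + 27543608\right) = -106323 + 27358003 = 27251680$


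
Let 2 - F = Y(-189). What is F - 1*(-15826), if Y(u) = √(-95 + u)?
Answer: 15828 - 2*I*√71 ≈ 15828.0 - 16.852*I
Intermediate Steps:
F = 2 - 2*I*√71 (F = 2 - √(-95 - 189) = 2 - √(-284) = 2 - 2*I*√71 ≈ 2.0 - 16.852*I)
F - 1*(-15826) = (2 - 2*I*√71) - 1*(-15826) = (2 - 2*I*√71) + 15826 = 15828 - 2*I*√71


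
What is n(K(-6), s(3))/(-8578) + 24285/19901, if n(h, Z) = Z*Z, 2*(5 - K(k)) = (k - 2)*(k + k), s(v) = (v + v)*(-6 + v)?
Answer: 100934403/85355389 ≈ 1.1825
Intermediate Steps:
s(v) = 2*v*(-6 + v) (s(v) = (2*v)*(-6 + v) = 2*v*(-6 + v))
K(k) = 5 - k*(-2 + k) (K(k) = 5 - (k - 2)*(k + k)/2 = 5 - (-2 + k)*2*k/2 = 5 - k*(-2 + k))
n(h, Z) = Z²
n(K(-6), s(3))/(-8578) + 24285/19901 = (2*3*(-6 + 3))²/(-8578) + 24285/19901 = (2*3*(-3))²*(-1/8578) + 24285*(1/19901) = (-18)²*(-1/8578) + 24285/19901 = 324*(-1/8578) + 24285/19901 = -162/4289 + 24285/19901 = 100934403/85355389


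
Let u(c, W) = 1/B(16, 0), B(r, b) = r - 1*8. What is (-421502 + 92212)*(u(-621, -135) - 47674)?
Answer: 62794121195/4 ≈ 1.5699e+10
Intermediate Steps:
B(r, b) = -8 + r (B(r, b) = r - 8 = -8 + r)
u(c, W) = 1/8 (u(c, W) = 1/(-8 + 16) = 1/8)
(-421502 + 92212)*(u(-621, -135) - 47674) = (-421502 + 92212)*(1/8 - 47674) = -329290*(-381391/8) = 62794121195/4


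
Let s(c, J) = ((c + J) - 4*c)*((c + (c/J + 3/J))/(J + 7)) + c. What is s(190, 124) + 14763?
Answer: 116151347/8122 ≈ 14301.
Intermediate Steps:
s(c, J) = c + (J - 3*c)*(c + 3/J + c/J)/(7 + J) (s(c, J) = ((J + c) - 4*c)*((c + (3/J + c/J))/(7 + J)) + c = (J - 3*c)*((c + 3/J + c/J)/(7 + J)) + c = (J - 3*c)*(c + 3/J + c/J)/(7 + J) + c = c + (J - 3*c)*(c + 3/J + c/J)/(7 + J))
s(190, 124) + 14763 = (-9*190 - 3*190² + 3*124 - 3*124*190² + 2*190*124² + 8*124*190)/(124*(7 + 124)) + 14763 = (1/124)*(-1710 - 3*36100 + 372 - 3*124*36100 + 2*190*15376 + 188480)/131 + 14763 = (1/124)*(1/131)*(-1710 - 108300 + 372 - 13429200 + 5842880 + 188480) + 14763 = (1/124)*(1/131)*(-7507478) + 14763 = -3753739/8122 + 14763 = 116151347/8122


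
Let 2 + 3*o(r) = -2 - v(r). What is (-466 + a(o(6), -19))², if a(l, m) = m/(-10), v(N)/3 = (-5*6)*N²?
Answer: 21538881/100 ≈ 2.1539e+5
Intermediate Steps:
v(N) = -90*N² (v(N) = 3*((-5*6)*N²) = 3*(-30*N²) = -90*N²)
o(r) = -4/3 + 30*r² (o(r) = -⅔ + (-2 - (-90)*r²)/3 = -⅔ + (-2 + 90*r²)/3 = -⅔ + (-⅔ + 30*r²) = -4/3 + 30*r²)
a(l, m) = -m/10 (a(l, m) = m*(-⅒) = -m/10)
(-466 + a(o(6), -19))² = (-466 - ⅒*(-19))² = (-466 + 19/10)² = (-4641/10)² = 21538881/100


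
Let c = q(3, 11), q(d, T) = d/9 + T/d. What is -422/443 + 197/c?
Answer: 85583/1772 ≈ 48.297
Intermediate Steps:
q(d, T) = d/9 + T/d (q(d, T) = d*(⅑) + T/d = d/9 + T/d)
c = 4 (c = (⅑)*3 + 11/3 = ⅓ + 11*(⅓) = ⅓ + 11/3 = 4)
-422/443 + 197/c = -422/443 + 197/4 = 85583/1772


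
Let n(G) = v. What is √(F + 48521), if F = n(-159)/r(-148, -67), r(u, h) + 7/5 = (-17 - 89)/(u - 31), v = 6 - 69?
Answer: 2*√705669449/241 ≈ 220.45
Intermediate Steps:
v = -63
n(G) = -63
r(u, h) = -7/5 - 106/(-31 + u) (r(u, h) = -7/5 + (-17 - 89)/(u - 31) = -7/5 - 106/(-31 + u))
F = 18795/241 (F = -63*5*(-31 - 148)/(-313 - 7*(-148)) = -63*(-895/(-313 + 1036)) = -63/((⅕)*(-1/179)*723) = -63/(-723/895) = -63*(-895/723) = 18795/241 ≈ 77.988)
√(F + 48521) = √(18795/241 + 48521) = √(11712356/241) = 2*√705669449/241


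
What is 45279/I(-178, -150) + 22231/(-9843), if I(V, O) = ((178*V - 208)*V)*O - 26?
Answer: -18930507347603/8381476181118 ≈ -2.2586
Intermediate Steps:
I(V, O) = -26 + O*V*(-208 + 178*V) (I(V, O) = ((-208 + 178*V)*V)*O - 26 = (V*(-208 + 178*V))*O - 26 = O*V*(-208 + 178*V) - 26 = -26 + O*V*(-208 + 178*V))
45279/I(-178, -150) + 22231/(-9843) = 45279/(-26 - 208*(-150)*(-178) + 178*(-150)*(-178)**2) + 22231/(-9843) = 45279/(-26 - 5553600 + 178*(-150)*31684) + 22231*(-1/9843) = 45279/(-26 - 5553600 - 845962800) - 22231/9843 = 45279/(-851516426) - 22231/9843 = 45279*(-1/851516426) - 22231/9843 = -45279/851516426 - 22231/9843 = -18930507347603/8381476181118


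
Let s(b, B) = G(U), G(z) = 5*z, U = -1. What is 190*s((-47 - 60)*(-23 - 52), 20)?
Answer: -950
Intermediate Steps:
s(b, B) = -5 (s(b, B) = 5*(-1) = -5)
190*s((-47 - 60)*(-23 - 52), 20) = 190*(-5) = -950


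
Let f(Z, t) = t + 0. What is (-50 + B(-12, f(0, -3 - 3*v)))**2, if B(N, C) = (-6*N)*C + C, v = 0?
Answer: 72361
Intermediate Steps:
f(Z, t) = t
B(N, C) = C - 6*C*N (B(N, C) = -6*C*N + C = C - 6*C*N)
(-50 + B(-12, f(0, -3 - 3*v)))**2 = (-50 + (-3 - 3*0)*(1 - 6*(-12)))**2 = (-50 + (-3 + 0)*(1 + 72))**2 = (-50 - 3*73)**2 = (-50 - 219)**2 = (-269)**2 = 72361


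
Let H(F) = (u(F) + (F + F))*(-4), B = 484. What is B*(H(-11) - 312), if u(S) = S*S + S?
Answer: -321376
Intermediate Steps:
u(S) = S + S² (u(S) = S² + S = S + S²)
H(F) = -8*F - 4*F*(1 + F) (H(F) = (F*(1 + F) + (F + F))*(-4) = (F*(1 + F) + 2*F)*(-4) = (2*F + F*(1 + F))*(-4) = -8*F - 4*F*(1 + F))
B*(H(-11) - 312) = 484*(4*(-11)*(-3 - 1*(-11)) - 312) = 484*(4*(-11)*(-3 + 11) - 312) = 484*(4*(-11)*8 - 312) = 484*(-352 - 312) = 484*(-664) = -321376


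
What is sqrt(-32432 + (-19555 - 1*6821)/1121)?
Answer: 2*I*sqrt(10196237102)/1121 ≈ 180.15*I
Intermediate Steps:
sqrt(-32432 + (-19555 - 1*6821)/1121) = sqrt(-32432 + (-19555 - 6821)*(1/1121)) = sqrt(-32432 - 26376*1/1121) = sqrt(-32432 - 26376/1121) = sqrt(-36382648/1121) = 2*I*sqrt(10196237102)/1121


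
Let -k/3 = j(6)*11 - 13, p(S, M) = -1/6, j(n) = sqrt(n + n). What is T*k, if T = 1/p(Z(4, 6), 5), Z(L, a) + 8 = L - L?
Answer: -234 + 396*sqrt(3) ≈ 451.89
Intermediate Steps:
Z(L, a) = -8 (Z(L, a) = -8 + (L - L) = -8 + 0 = -8)
j(n) = sqrt(2)*sqrt(n) (j(n) = sqrt(2*n) = sqrt(2)*sqrt(n))
p(S, M) = -1/6 (p(S, M) = -1*1/6 = -1/6)
T = -6 (T = 1/(-1/6) = -6)
k = 39 - 66*sqrt(3) (k = -3*((sqrt(2)*sqrt(6))*11 - 13) = -3*((2*sqrt(3))*11 - 13) = -3*(22*sqrt(3) - 13) = -3*(-13 + 22*sqrt(3)) = 39 - 66*sqrt(3) ≈ -75.315)
T*k = -6*(39 - 66*sqrt(3)) = -234 + 396*sqrt(3)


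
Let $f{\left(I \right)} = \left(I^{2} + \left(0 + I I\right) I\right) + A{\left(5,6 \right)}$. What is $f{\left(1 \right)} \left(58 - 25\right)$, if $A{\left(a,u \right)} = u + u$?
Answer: $462$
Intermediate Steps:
$A{\left(a,u \right)} = 2 u$
$f{\left(I \right)} = 12 + I^{2} + I^{3}$ ($f{\left(I \right)} = \left(I^{2} + \left(0 + I I\right) I\right) + 2 \cdot 6 = \left(I^{2} + \left(0 + I^{2}\right) I\right) + 12 = \left(I^{2} + I^{2} I\right) + 12 = \left(I^{2} + I^{3}\right) + 12 = 12 + I^{2} + I^{3}$)
$f{\left(1 \right)} \left(58 - 25\right) = \left(12 + 1^{2} + 1^{3}\right) \left(58 - 25\right) = \left(12 + 1 + 1\right) 33 = 14 \cdot 33 = 462$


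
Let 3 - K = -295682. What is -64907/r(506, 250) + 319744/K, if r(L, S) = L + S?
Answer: -18950299831/223537860 ≈ -84.774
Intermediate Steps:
K = 295685 (K = 3 - 1*(-295682) = 3 + 295682 = 295685)
-64907/r(506, 250) + 319744/K = -64907/(506 + 250) + 319744/295685 = -64907/756 + 319744*(1/295685) = -64907*1/756 + 319744/295685 = -64907/756 + 319744/295685 = -18950299831/223537860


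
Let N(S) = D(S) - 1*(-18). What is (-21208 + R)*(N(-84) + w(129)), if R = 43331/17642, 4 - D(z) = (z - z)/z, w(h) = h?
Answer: -56490338955/17642 ≈ -3.2020e+6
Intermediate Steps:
D(z) = 4 (D(z) = 4 - (z - z)/z = 4 - 0/z = 4 - 1*0 = 4 + 0 = 4)
N(S) = 22 (N(S) = 4 - 1*(-18) = 4 + 18 = 22)
R = 43331/17642 (R = 43331*(1/17642) = 43331/17642 ≈ 2.4561)
(-21208 + R)*(N(-84) + w(129)) = (-21208 + 43331/17642)*(22 + 129) = -374108205/17642*151 = -56490338955/17642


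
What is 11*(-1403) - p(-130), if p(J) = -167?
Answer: -15266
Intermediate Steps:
11*(-1403) - p(-130) = 11*(-1403) - 1*(-167) = -15433 + 167 = -15266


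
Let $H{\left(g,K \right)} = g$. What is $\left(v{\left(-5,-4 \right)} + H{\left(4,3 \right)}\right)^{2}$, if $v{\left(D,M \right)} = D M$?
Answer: $576$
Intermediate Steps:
$\left(v{\left(-5,-4 \right)} + H{\left(4,3 \right)}\right)^{2} = \left(\left(-5\right) \left(-4\right) + 4\right)^{2} = \left(20 + 4\right)^{2} = 24^{2} = 576$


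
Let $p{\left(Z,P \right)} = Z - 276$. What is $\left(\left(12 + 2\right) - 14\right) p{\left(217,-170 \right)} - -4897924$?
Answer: $4897924$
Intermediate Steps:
$p{\left(Z,P \right)} = -276 + Z$
$\left(\left(12 + 2\right) - 14\right) p{\left(217,-170 \right)} - -4897924 = \left(\left(12 + 2\right) - 14\right) \left(-276 + 217\right) - -4897924 = \left(14 - 14\right) \left(-59\right) + 4897924 = 0 \left(-59\right) + 4897924 = 0 + 4897924 = 4897924$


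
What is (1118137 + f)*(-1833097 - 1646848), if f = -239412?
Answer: -3057914670125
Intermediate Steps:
(1118137 + f)*(-1833097 - 1646848) = (1118137 - 239412)*(-1833097 - 1646848) = 878725*(-3479945) = -3057914670125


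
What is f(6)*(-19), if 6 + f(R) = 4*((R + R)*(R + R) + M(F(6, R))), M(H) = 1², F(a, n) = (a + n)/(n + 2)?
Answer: -10906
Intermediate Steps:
F(a, n) = (a + n)/(2 + n)
M(H) = 1
f(R) = -2 + 16*R² (f(R) = -6 + 4*((R + R)*(R + R) + 1) = -6 + 4*((2*R)*(2*R) + 1) = -6 + 4*(4*R² + 1) = -6 + 4*(1 + 4*R²) = -6 + (4 + 16*R²) = -2 + 16*R²)
f(6)*(-19) = (-2 + 16*6²)*(-19) = (-2 + 16*36)*(-19) = (-2 + 576)*(-19) = 574*(-19) = -10906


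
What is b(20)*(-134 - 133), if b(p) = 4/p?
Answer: -267/5 ≈ -53.400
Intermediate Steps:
b(20)*(-134 - 133) = (4/20)*(-134 - 133) = (4*(1/20))*(-267) = (1/5)*(-267) = -267/5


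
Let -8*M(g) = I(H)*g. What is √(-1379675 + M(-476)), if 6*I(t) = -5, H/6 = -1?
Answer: I*√49670085/6 ≈ 1174.6*I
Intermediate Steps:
H = -6 (H = 6*(-1) = -6)
I(t) = -⅚ (I(t) = (⅙)*(-5) = -⅚)
M(g) = 5*g/48 (M(g) = -(-5)*g/48 = 5*g/48)
√(-1379675 + M(-476)) = √(-1379675 + (5/48)*(-476)) = √(-1379675 - 595/12) = √(-16556695/12) = I*√49670085/6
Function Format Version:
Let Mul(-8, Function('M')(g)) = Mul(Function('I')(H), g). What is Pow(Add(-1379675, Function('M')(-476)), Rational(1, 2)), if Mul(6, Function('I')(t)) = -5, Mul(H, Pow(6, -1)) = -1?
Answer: Mul(Rational(1, 6), I, Pow(49670085, Rational(1, 2))) ≈ Mul(1174.6, I)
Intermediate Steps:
H = -6 (H = Mul(6, -1) = -6)
Function('I')(t) = Rational(-5, 6) (Function('I')(t) = Mul(Rational(1, 6), -5) = Rational(-5, 6))
Function('M')(g) = Mul(Rational(5, 48), g) (Function('M')(g) = Mul(Rational(-1, 8), Mul(Rational(-5, 6), g)) = Mul(Rational(5, 48), g))
Pow(Add(-1379675, Function('M')(-476)), Rational(1, 2)) = Pow(Add(-1379675, Mul(Rational(5, 48), -476)), Rational(1, 2)) = Pow(Add(-1379675, Rational(-595, 12)), Rational(1, 2)) = Pow(Rational(-16556695, 12), Rational(1, 2)) = Mul(Rational(1, 6), I, Pow(49670085, Rational(1, 2)))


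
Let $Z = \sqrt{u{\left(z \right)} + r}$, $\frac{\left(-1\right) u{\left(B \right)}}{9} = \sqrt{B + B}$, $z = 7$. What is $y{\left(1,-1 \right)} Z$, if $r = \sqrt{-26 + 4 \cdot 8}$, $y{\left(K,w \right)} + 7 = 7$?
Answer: $0$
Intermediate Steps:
$y{\left(K,w \right)} = 0$ ($y{\left(K,w \right)} = -7 + 7 = 0$)
$u{\left(B \right)} = - 9 \sqrt{2} \sqrt{B}$ ($u{\left(B \right)} = - 9 \sqrt{B + B} = - 9 \sqrt{2 B} = - 9 \sqrt{2} \sqrt{B}$)
$r = \sqrt{6}$ ($r = \sqrt{-26 + 32} = \sqrt{6} \approx 2.4495$)
$Z = \sqrt{\sqrt{6} - 9 \sqrt{14}}$ ($Z = \sqrt{- 9 \sqrt{2} \sqrt{7} + \sqrt{6}} = \sqrt{- 9 \sqrt{14} + \sqrt{6}} = \sqrt{\sqrt{6} - 9 \sqrt{14}} \approx 5.588 i$)
$y{\left(1,-1 \right)} Z = 0 \sqrt{\sqrt{6} - 9 \sqrt{14}} = 0$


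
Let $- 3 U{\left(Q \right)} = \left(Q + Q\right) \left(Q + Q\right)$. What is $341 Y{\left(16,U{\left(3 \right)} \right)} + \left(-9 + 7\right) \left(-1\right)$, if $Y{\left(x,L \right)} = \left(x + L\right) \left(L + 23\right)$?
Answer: $15006$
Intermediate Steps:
$U{\left(Q \right)} = - \frac{4 Q^{2}}{3}$ ($U{\left(Q \right)} = - \frac{\left(Q + Q\right) \left(Q + Q\right)}{3} = - \frac{2 Q 2 Q}{3} = - \frac{4 Q^{2}}{3}$)
$Y{\left(x,L \right)} = \left(23 + L\right) \left(L + x\right)$ ($Y{\left(x,L \right)} = \left(L + x\right) \left(23 + L\right) = \left(23 + L\right) \left(L + x\right)$)
$341 Y{\left(16,U{\left(3 \right)} \right)} + \left(-9 + 7\right) \left(-1\right) = 341 \left(\left(- \frac{4 \cdot 3^{2}}{3}\right)^{2} + 23 \left(- \frac{4 \cdot 3^{2}}{3}\right) + 23 \cdot 16 + - \frac{4 \cdot 3^{2}}{3} \cdot 16\right) + \left(-9 + 7\right) \left(-1\right) = 341 \left(\left(\left(- \frac{4}{3}\right) 9\right)^{2} + 23 \left(\left(- \frac{4}{3}\right) 9\right) + 368 + \left(- \frac{4}{3}\right) 9 \cdot 16\right) - -2 = 341 \left(\left(-12\right)^{2} + 23 \left(-12\right) + 368 - 192\right) + 2 = 341 \left(144 - 276 + 368 - 192\right) + 2 = 341 \cdot 44 + 2 = 15004 + 2 = 15006$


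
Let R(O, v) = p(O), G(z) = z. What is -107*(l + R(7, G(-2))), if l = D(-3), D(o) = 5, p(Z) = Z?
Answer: -1284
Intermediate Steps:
R(O, v) = O
l = 5
-107*(l + R(7, G(-2))) = -107*(5 + 7) = -107*12 = -1284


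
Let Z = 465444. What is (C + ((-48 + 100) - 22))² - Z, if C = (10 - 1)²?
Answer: -453123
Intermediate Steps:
C = 81 (C = 9² = 81)
(C + ((-48 + 100) - 22))² - Z = (81 + ((-48 + 100) - 22))² - 1*465444 = (81 + (52 - 22))² - 465444 = (81 + 30)² - 465444 = 111² - 465444 = 12321 - 465444 = -453123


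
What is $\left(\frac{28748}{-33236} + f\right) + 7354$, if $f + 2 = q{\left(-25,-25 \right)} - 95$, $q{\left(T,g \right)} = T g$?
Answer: $\frac{65484351}{8309} \approx 7881.1$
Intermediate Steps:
$f = 528$ ($f = -2 - -530 = -2 + \left(625 - 95\right) = -2 + 530 = 528$)
$\left(\frac{28748}{-33236} + f\right) + 7354 = \left(\frac{28748}{-33236} + 528\right) + 7354 = \left(28748 \left(- \frac{1}{33236}\right) + 528\right) + 7354 = \left(- \frac{7187}{8309} + 528\right) + 7354 = \frac{4379965}{8309} + 7354 = \frac{65484351}{8309}$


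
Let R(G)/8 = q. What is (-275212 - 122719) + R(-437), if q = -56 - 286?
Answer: -400667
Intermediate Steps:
q = -342
R(G) = -2736 (R(G) = 8*(-342) = -2736)
(-275212 - 122719) + R(-437) = (-275212 - 122719) - 2736 = -397931 - 2736 = -400667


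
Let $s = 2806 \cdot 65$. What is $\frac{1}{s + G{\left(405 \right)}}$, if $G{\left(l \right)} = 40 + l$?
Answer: $\frac{1}{182835} \approx 5.4694 \cdot 10^{-6}$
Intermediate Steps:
$s = 182390$
$\frac{1}{s + G{\left(405 \right)}} = \frac{1}{182390 + \left(40 + 405\right)} = \frac{1}{182390 + 445} = \frac{1}{182835}$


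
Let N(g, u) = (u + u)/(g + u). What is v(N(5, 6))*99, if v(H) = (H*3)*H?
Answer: 3888/11 ≈ 353.45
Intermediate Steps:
N(g, u) = 2*u/(g + u) (N(g, u) = (2*u)/(g + u) = 2*u/(g + u))
v(H) = 3*H² (v(H) = (3*H)*H = 3*H²)
v(N(5, 6))*99 = (3*(2*6/(5 + 6))²)*99 = (3*(2*6/11)²)*99 = (3*(2*6*(1/11))²)*99 = (3*(12/11)²)*99 = (3*(144/121))*99 = (432/121)*99 = 3888/11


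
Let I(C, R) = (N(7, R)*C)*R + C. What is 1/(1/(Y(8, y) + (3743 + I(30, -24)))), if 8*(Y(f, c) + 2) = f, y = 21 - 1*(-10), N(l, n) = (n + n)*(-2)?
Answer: -65348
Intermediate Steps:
N(l, n) = -4*n (N(l, n) = (2*n)*(-2) = -4*n)
y = 31 (y = 21 + 10 = 31)
I(C, R) = C - 4*C*R² (I(C, R) = ((-4*R)*C)*R + C = (-4*C*R)*R + C = -4*C*R² + C = C - 4*C*R²)
Y(f, c) = -2 + f/8
1/(1/(Y(8, y) + (3743 + I(30, -24)))) = 1/(1/((-2 + (⅛)*8) + (3743 + 30*(1 - 4*(-24)²)))) = 1/(1/((-2 + 1) + (3743 + 30*(1 - 4*576)))) = 1/(1/(-1 + (3743 + 30*(1 - 2304)))) = 1/(1/(-1 + (3743 + 30*(-2303)))) = 1/(1/(-1 + (3743 - 69090))) = 1/(1/(-1 - 65347)) = 1/(1/(-65348)) = 1/(-1/65348) = -65348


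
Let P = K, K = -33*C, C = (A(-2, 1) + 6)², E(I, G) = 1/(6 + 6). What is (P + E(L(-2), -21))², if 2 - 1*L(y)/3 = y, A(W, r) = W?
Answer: 40132225/144 ≈ 2.7870e+5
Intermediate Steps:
L(y) = 6 - 3*y
E(I, G) = 1/12
C = 16 (C = (-2 + 6)² = 4² = 16)
K = -528 (K = -33*16 = -528)
P = -528
(P + E(L(-2), -21))² = (-528 + 1/12)² = (-6335/12)² = 40132225/144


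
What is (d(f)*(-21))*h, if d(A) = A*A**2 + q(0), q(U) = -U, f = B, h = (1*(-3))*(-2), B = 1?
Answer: -126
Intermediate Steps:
h = 6 (h = -3*(-2) = 6)
f = 1
d(A) = A**3 (d(A) = A*A**2 - 1*0 = A**3 + 0 = A**3)
(d(f)*(-21))*h = (1**3*(-21))*6 = (1*(-21))*6 = -21*6 = -126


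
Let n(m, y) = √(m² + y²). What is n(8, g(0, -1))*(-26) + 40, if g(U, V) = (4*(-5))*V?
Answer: 40 - 104*√29 ≈ -520.06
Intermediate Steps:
g(U, V) = -20*V
n(8, g(0, -1))*(-26) + 40 = √(8² + (-20*(-1))²)*(-26) + 40 = √(64 + 20²)*(-26) + 40 = √(64 + 400)*(-26) + 40 = √464*(-26) + 40 = (4*√29)*(-26) + 40 = -104*√29 + 40 = 40 - 104*√29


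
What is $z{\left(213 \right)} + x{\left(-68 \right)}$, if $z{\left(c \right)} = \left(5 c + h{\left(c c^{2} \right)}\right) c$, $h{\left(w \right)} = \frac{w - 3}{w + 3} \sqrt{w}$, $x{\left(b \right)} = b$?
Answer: $226777 + \frac{73071266031 \sqrt{213}}{1610600} \approx 8.8892 \cdot 10^{5}$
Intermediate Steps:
$h{\left(w \right)} = \frac{\sqrt{w} \left(-3 + w\right)}{3 + w}$ ($h{\left(w \right)} = \frac{-3 + w}{3 + w} \sqrt{w} = \frac{\sqrt{w} \left(-3 + w\right)}{3 + w}$)
$z{\left(c \right)} = c \left(5 c + \frac{\sqrt{c^{3}} \left(-3 + c^{3}\right)}{3 + c^{3}}\right)$ ($z{\left(c \right)} = \left(5 c + \frac{\sqrt{c c^{2}} \left(-3 + c c^{2}\right)}{3 + c c^{2}}\right) c = \left(5 c + \frac{\sqrt{c^{3}} \left(-3 + c^{3}\right)}{3 + c^{3}}\right) c = c \left(5 c + \frac{\sqrt{c^{3}} \left(-3 + c^{3}\right)}{3 + c^{3}}\right)$)
$z{\left(213 \right)} + x{\left(-68 \right)} = \frac{213 \left(\sqrt{213^{3}} \left(-3 + 213^{3}\right) + 5 \cdot 213 \left(3 + 213^{3}\right)\right)}{3 + 213^{3}} - 68 = \frac{213 \left(\sqrt{9663597} \left(-3 + 9663597\right) + 5 \cdot 213 \left(3 + 9663597\right)\right)}{3 + 9663597} - 68 = \frac{213 \left(213 \sqrt{213} \cdot 9663594 + 5 \cdot 213 \cdot 9663600\right)}{9663600} - 68 = 213 \cdot \frac{1}{9663600} \left(2058345522 \sqrt{213} + 10291734000\right) - 68 = 213 \cdot \frac{1}{9663600} \left(10291734000 + 2058345522 \sqrt{213}\right) - 68 = \left(226845 + \frac{73071266031 \sqrt{213}}{1610600}\right) - 68 = 226777 + \frac{73071266031 \sqrt{213}}{1610600}$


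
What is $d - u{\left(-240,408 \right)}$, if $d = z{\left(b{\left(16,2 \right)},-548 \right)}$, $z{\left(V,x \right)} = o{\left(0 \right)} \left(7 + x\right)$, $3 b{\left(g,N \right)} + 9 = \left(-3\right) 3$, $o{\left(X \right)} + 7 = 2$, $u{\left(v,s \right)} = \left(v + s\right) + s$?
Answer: $2129$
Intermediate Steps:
$u{\left(v,s \right)} = v + 2 s$ ($u{\left(v,s \right)} = \left(s + v\right) + s = v + 2 s$)
$o{\left(X \right)} = -5$ ($o{\left(X \right)} = -7 + 2 = -5$)
$b{\left(g,N \right)} = -6$ ($b{\left(g,N \right)} = -3 + \frac{\left(-3\right) 3}{3} = -3 + \frac{1}{3} \left(-9\right) = -3 - 3 = -6$)
$z{\left(V,x \right)} = -35 - 5 x$ ($z{\left(V,x \right)} = - 5 \left(7 + x\right) = -35 - 5 x$)
$d = 2705$ ($d = -35 - -2740 = -35 + 2740 = 2705$)
$d - u{\left(-240,408 \right)} = 2705 - \left(-240 + 2 \cdot 408\right) = 2705 - \left(-240 + 816\right) = 2705 - 576 = 2129$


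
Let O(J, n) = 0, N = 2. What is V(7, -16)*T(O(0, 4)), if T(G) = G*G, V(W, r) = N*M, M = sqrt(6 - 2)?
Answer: 0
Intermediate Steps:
M = 2 (M = sqrt(4) = 2)
V(W, r) = 4 (V(W, r) = 2*2 = 4)
T(G) = G**2
V(7, -16)*T(O(0, 4)) = 4*0**2 = 4*0 = 0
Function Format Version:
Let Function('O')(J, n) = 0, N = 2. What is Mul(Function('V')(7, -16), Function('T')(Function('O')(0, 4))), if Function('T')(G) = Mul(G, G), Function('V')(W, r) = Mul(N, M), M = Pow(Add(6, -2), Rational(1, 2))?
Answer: 0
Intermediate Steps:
M = 2 (M = Pow(4, Rational(1, 2)) = 2)
Function('V')(W, r) = 4 (Function('V')(W, r) = Mul(2, 2) = 4)
Function('T')(G) = Pow(G, 2)
Mul(Function('V')(7, -16), Function('T')(Function('O')(0, 4))) = Mul(4, Pow(0, 2)) = Mul(4, 0) = 0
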